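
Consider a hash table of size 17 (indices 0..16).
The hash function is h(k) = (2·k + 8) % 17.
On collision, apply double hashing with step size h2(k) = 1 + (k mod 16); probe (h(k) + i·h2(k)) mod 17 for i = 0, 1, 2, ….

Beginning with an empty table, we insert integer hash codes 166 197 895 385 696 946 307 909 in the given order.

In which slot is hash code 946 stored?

16

Insert 166: h=0, slot 0 empty => index 0.
Insert 197: h=11, slot 11 empty => index 11.
Insert 895: h=13, slot 13 empty => index 13.
Insert 385: h=13, h2=2, slot 13 occupied => index 15.
Insert 696: h=6, slot 6 empty => index 6.
Insert 946: h=13, h2=3, slot 13 occupied => index 16.
Insert 307: h=10, slot 10 empty => index 10.
Insert 909: h=7, slot 7 empty => index 7.
Table: [166, _, _, _, _, _, 696, 909, _, _, 307, 197, _, 895, _, 385, 946]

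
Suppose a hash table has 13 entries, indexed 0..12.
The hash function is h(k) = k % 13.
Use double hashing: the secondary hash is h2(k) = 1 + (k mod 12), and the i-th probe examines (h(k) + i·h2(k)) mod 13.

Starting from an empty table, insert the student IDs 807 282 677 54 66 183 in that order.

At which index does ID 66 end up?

8

Insert 807: h=1, slot 1 empty => index 1.
Insert 282: h=9, slot 9 empty => index 9.
Insert 677: h=1, h2=6, slot 1 occupied => index 7.
Insert 54: h=2, slot 2 empty => index 2.
Insert 66: h=1, h2=7, slot 1 occupied => index 8.
Insert 183: h=1, h2=4, slot 1 occupied => index 5.
Table: [-, 807, 54, -, -, 183, -, 677, 66, 282, -, -, -]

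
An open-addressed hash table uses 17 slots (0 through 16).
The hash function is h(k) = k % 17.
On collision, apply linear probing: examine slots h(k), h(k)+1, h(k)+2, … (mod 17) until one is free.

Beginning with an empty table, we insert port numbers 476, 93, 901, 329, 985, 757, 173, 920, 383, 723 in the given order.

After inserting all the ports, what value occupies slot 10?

383

476 hashes to 0; slot 0 is free => place at 0.
93 hashes to 8; slot 8 is free => place at 8.
901 hashes to 0; 0 taken => place at 1.
329 hashes to 6; slot 6 is free => place at 6.
985 hashes to 16; slot 16 is free => place at 16.
757 hashes to 9; slot 9 is free => place at 9.
173 hashes to 3; slot 3 is free => place at 3.
920 hashes to 2; slot 2 is free => place at 2.
383 hashes to 9; 9 taken => place at 10.
723 hashes to 9; 9,10 taken => place at 11.
Table: [476, 901, 920, 173, ∅, ∅, 329, ∅, 93, 757, 383, 723, ∅, ∅, ∅, ∅, 985]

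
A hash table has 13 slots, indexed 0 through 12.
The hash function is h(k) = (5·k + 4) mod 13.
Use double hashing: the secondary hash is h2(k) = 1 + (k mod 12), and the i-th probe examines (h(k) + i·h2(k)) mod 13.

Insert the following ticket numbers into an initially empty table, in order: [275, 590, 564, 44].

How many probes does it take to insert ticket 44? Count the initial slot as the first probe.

2

275 hashes to 1; slot 1 is free → place at 1.
590 hashes to 3; slot 3 is free → place at 3.
564 hashes to 3, h2=1; 3 taken → place at 4.
44 hashes to 3, h2=9; 3 taken → place at 12.
Table: [-, 275, -, 590, 564, -, -, -, -, -, -, -, 44]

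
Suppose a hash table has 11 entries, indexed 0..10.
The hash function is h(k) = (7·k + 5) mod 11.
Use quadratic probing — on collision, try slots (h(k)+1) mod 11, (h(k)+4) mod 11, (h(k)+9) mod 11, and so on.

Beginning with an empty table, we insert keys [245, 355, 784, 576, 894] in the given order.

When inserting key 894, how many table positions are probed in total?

245: h=4 → slot 4
355: h=4, probe 4,5 → slot 5
784: h=4, probe 4,5,8 → slot 8
576: h=0 → slot 0
894: h=4, probe 4,5,8,2 → slot 2
Table: [576, ., 894, ., 245, 355, ., ., 784, ., .]

4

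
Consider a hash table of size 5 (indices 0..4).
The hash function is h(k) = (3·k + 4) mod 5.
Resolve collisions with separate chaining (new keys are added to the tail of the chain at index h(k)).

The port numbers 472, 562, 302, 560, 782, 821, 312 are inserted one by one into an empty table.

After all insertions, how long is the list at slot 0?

5

Insert 472: h=0, bucket 0 empty -> new chain.
Insert 562: h=0, bucket 0 nonempty -> append to chain.
Insert 302: h=0, bucket 0 nonempty -> append to chain.
Insert 560: h=4, bucket 4 empty -> new chain.
Insert 782: h=0, bucket 0 nonempty -> append to chain.
Insert 821: h=2, bucket 2 empty -> new chain.
Insert 312: h=0, bucket 0 nonempty -> append to chain.
Final buckets:
0: 472 -> 562 -> 302 -> 782 -> 312
1: -
2: 821
3: -
4: 560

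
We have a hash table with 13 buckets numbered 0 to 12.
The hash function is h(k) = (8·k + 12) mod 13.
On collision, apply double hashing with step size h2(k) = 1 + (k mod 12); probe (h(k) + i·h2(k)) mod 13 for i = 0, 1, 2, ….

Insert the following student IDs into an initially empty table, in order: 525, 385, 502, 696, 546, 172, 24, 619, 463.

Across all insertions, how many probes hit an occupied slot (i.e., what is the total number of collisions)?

11

Insert 525: h=0, slot 0 empty => index 0.
Insert 385: h=11, slot 11 empty => index 11.
Insert 502: h=11, h2=11, slot 11 occupied => index 9.
Insert 696: h=3, slot 3 empty => index 3.
Insert 546: h=12, slot 12 empty => index 12.
Insert 172: h=10, slot 10 empty => index 10.
Insert 24: h=9, h2=1, slots 9,10,11,12,0 occupied => index 1.
Insert 619: h=11, h2=8, slot 11 occupied => index 6.
Insert 463: h=11, h2=8, slots 11,6,1,9 occupied => index 4.
Table: [525, 24, _, 696, 463, _, 619, _, _, 502, 172, 385, 546]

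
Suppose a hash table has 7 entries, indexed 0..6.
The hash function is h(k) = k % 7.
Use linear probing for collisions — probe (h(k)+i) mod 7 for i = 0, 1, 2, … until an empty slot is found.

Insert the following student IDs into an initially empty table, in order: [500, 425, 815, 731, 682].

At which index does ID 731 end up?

500 hashes to 3; slot 3 is free => place at 3.
425 hashes to 5; slot 5 is free => place at 5.
815 hashes to 3; 3 taken => place at 4.
731 hashes to 3; 3,4,5 taken => place at 6.
682 hashes to 3; 3,4,5,6 taken => place at 0.
Table: [682, ., ., 500, 815, 425, 731]

6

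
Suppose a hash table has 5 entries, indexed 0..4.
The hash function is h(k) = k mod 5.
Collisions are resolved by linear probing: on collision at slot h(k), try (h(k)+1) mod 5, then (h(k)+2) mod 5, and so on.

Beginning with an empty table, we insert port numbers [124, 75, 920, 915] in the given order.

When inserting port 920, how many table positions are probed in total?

Insert 124: h=4, slot 4 empty → index 4.
Insert 75: h=0, slot 0 empty → index 0.
Insert 920: h=0, slot 0 occupied → index 1.
Insert 915: h=0, slots 0,1 occupied → index 2.
Table: [75, 920, 915, ., 124]

2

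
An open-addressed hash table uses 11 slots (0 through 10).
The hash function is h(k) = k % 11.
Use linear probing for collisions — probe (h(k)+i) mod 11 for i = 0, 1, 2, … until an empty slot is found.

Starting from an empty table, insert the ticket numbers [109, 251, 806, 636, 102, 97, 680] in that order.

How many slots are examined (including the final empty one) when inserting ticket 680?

5

109 hashes to 10; slot 10 is free → place at 10.
251 hashes to 9; slot 9 is free → place at 9.
806 hashes to 3; slot 3 is free → place at 3.
636 hashes to 9; 9,10 taken → place at 0.
102 hashes to 3; 3 taken → place at 4.
97 hashes to 9; 9,10,0 taken → place at 1.
680 hashes to 9; 9,10,0,1 taken → place at 2.
Table: [636, 97, 680, 806, 102, ∅, ∅, ∅, ∅, 251, 109]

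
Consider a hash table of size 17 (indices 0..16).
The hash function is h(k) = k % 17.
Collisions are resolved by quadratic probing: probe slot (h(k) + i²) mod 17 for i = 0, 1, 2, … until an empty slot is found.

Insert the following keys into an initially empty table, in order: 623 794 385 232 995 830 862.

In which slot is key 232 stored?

3

Insert 623: h=11, slot 11 empty => index 11.
Insert 794: h=12, slot 12 empty => index 12.
Insert 385: h=11, slots 11,12 occupied => index 15.
Insert 232: h=11, slots 11,12,15 occupied => index 3.
Insert 995: h=9, slot 9 empty => index 9.
Insert 830: h=14, slot 14 empty => index 14.
Insert 862: h=12, slot 12 occupied => index 13.
Table: [∅, ∅, ∅, 232, ∅, ∅, ∅, ∅, ∅, 995, ∅, 623, 794, 862, 830, 385, ∅]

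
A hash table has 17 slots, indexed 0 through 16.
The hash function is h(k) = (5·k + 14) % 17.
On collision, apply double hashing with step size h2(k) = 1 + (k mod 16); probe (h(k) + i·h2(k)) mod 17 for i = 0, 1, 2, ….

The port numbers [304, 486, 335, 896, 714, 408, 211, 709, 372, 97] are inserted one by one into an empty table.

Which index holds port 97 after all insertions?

Insert 304: h=4, slot 4 empty => index 4.
Insert 486: h=13, slot 13 empty => index 13.
Insert 335: h=6, slot 6 empty => index 6.
Insert 896: h=6, h2=1, slot 6 occupied => index 7.
Insert 714: h=14, slot 14 empty => index 14.
Insert 408: h=14, h2=9, slots 14,6 occupied => index 15.
Insert 211: h=15, h2=4, slot 15 occupied => index 2.
Insert 709: h=6, h2=6, slot 6 occupied => index 12.
Insert 372: h=4, h2=5, slot 4 occupied => index 9.
Insert 97: h=6, h2=2, slot 6 occupied => index 8.
Table: [—, —, 211, —, 304, —, 335, 896, 97, 372, —, —, 709, 486, 714, 408, —]

8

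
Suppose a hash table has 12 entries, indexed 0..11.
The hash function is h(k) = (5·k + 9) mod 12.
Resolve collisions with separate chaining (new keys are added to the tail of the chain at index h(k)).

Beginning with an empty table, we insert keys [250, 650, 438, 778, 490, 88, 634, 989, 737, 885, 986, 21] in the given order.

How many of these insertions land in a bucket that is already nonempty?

6

250 → bucket 11
650 → bucket 7
438 → bucket 3
778 → bucket 11 (collision)
490 → bucket 11 (collision)
88 → bucket 5
634 → bucket 11 (collision)
989 → bucket 10
737 → bucket 10 (collision)
885 → bucket 6
986 → bucket 7 (collision)
21 → bucket 6 (collision)
Final buckets:
0: -
1: -
2: -
3: 438
4: -
5: 88
6: 885 -> 21
7: 650 -> 986
8: -
9: -
10: 989 -> 737
11: 250 -> 778 -> 490 -> 634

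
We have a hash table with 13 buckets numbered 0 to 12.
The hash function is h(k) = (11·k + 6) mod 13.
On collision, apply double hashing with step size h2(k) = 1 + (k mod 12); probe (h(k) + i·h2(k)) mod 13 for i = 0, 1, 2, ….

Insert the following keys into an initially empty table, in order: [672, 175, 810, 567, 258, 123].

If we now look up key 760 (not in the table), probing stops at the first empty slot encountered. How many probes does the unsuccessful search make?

672: h=1 → slot 1
175: h=7 → slot 7
810: h=11 → slot 11
567: h=3 → slot 3
258: h=10 → slot 10
123: h=7, h2=4, probe 7,11,2 → slot 2
Table: [—, 672, 123, 567, —, —, —, 175, —, —, 258, 810, —]
Lookup 760: h=7, h2=5, probe 7,12 → slot 12 empty, not found.

2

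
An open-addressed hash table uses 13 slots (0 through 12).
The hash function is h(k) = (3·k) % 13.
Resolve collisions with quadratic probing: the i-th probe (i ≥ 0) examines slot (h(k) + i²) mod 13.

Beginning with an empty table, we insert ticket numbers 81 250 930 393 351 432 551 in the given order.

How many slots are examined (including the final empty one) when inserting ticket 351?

2

81 hashes to 9; slot 9 is free => place at 9.
250 hashes to 9; 9 taken => place at 10.
930 hashes to 8; slot 8 is free => place at 8.
393 hashes to 9; 9,10 taken => place at 0.
351 hashes to 0; 0 taken => place at 1.
432 hashes to 9; 9,10,0 taken => place at 5.
551 hashes to 2; slot 2 is free => place at 2.
Table: [393, 351, 551, —, —, 432, —, —, 930, 81, 250, —, —]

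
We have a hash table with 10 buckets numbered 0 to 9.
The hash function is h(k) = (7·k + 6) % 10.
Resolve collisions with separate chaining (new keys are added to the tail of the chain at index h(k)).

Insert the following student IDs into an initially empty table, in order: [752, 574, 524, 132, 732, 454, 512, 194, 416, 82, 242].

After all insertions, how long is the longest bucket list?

6

Insert 752: h=0, bucket 0 empty -> new chain.
Insert 574: h=4, bucket 4 empty -> new chain.
Insert 524: h=4, bucket 4 nonempty -> append to chain.
Insert 132: h=0, bucket 0 nonempty -> append to chain.
Insert 732: h=0, bucket 0 nonempty -> append to chain.
Insert 454: h=4, bucket 4 nonempty -> append to chain.
Insert 512: h=0, bucket 0 nonempty -> append to chain.
Insert 194: h=4, bucket 4 nonempty -> append to chain.
Insert 416: h=8, bucket 8 empty -> new chain.
Insert 82: h=0, bucket 0 nonempty -> append to chain.
Insert 242: h=0, bucket 0 nonempty -> append to chain.
Final buckets:
0: 752 -> 132 -> 732 -> 512 -> 82 -> 242
1: _
2: _
3: _
4: 574 -> 524 -> 454 -> 194
5: _
6: _
7: _
8: 416
9: _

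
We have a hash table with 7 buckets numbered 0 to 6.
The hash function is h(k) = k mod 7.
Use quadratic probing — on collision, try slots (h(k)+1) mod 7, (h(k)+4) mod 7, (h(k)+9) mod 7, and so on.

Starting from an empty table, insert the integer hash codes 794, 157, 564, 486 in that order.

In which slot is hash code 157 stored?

794: h=3 -> slot 3
157: h=3, probe 3,4 -> slot 4
564: h=4, probe 4,5 -> slot 5
486: h=3, probe 3,4,0 -> slot 0
Table: [486, ∅, ∅, 794, 157, 564, ∅]

4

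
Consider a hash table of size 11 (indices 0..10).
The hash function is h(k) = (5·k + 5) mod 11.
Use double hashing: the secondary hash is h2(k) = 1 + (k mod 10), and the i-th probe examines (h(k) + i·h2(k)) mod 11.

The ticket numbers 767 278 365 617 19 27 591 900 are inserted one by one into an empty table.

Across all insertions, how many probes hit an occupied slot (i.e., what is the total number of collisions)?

767 hashes to 1; slot 1 is free => place at 1.
278 hashes to 9; slot 9 is free => place at 9.
365 hashes to 4; slot 4 is free => place at 4.
617 hashes to 10; slot 10 is free => place at 10.
19 hashes to 1, h2=10; 1 taken => place at 0.
27 hashes to 8; slot 8 is free => place at 8.
591 hashes to 1, h2=2; 1 taken => place at 3.
900 hashes to 6; slot 6 is free => place at 6.
Table: [19, 767, ., 591, 365, ., 900, ., 27, 278, 617]

2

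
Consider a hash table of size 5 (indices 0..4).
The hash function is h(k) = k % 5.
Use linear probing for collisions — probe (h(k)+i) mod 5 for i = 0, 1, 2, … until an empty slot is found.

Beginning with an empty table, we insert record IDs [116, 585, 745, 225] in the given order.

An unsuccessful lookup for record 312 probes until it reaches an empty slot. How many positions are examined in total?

116: h=1 => slot 1
585: h=0 => slot 0
745: h=0, probe 0,1,2 => slot 2
225: h=0, probe 0,1,2,3 => slot 3
Table: [585, 116, 745, 225, _]
Lookup 312: h=2, probe 2,3,4 → slot 4 empty, not found.

3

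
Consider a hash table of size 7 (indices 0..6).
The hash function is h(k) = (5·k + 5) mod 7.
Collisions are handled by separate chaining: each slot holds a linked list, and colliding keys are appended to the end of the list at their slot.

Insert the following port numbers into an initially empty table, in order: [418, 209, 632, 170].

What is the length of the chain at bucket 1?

Insert 418: h=2, bucket 2 empty → new chain.
Insert 209: h=0, bucket 0 empty → new chain.
Insert 632: h=1, bucket 1 empty → new chain.
Insert 170: h=1, bucket 1 nonempty → append to chain.
Final buckets:
0: 209
1: 632 -> 170
2: 418
3: .
4: .
5: .
6: .

2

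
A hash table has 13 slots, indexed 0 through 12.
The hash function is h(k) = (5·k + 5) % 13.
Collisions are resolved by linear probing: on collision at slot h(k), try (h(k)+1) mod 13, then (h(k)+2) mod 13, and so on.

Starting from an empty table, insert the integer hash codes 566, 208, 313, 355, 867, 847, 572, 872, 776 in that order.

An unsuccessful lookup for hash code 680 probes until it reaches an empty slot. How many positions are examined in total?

6

566: h=1 -> slot 1
208: h=5 -> slot 5
313: h=10 -> slot 10
355: h=12 -> slot 12
867: h=11 -> slot 11
847: h=2 -> slot 2
572: h=5, probe 5,6 -> slot 6
872: h=10, probe 10,11,12,0 -> slot 0
776: h=11, probe 11,12,0,1,2,3 -> slot 3
Table: [872, 566, 847, 776, ., 208, 572, ., ., ., 313, 867, 355]
Lookup 680: h=12, probe 12,0,1,2,3,4 → slot 4 empty, not found.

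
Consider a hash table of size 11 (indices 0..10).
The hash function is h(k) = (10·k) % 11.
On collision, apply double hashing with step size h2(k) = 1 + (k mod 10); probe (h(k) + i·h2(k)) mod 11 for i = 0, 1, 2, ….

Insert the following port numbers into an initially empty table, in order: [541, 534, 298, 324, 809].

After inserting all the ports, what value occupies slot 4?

809

Insert 541: h=9, slot 9 empty => index 9.
Insert 534: h=5, slot 5 empty => index 5.
Insert 298: h=10, slot 10 empty => index 10.
Insert 324: h=6, slot 6 empty => index 6.
Insert 809: h=5, h2=10, slot 5 occupied => index 4.
Table: [—, —, —, —, 809, 534, 324, —, —, 541, 298]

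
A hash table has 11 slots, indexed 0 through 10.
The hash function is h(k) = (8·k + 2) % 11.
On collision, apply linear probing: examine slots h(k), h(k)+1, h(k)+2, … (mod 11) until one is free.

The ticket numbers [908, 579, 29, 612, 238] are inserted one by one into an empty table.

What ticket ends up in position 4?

Insert 908: h=6, slot 6 empty => index 6.
Insert 579: h=3, slot 3 empty => index 3.
Insert 29: h=3, slot 3 occupied => index 4.
Insert 612: h=3, slots 3,4 occupied => index 5.
Insert 238: h=3, slots 3,4,5,6 occupied => index 7.
Table: [—, —, —, 579, 29, 612, 908, 238, —, —, —]

29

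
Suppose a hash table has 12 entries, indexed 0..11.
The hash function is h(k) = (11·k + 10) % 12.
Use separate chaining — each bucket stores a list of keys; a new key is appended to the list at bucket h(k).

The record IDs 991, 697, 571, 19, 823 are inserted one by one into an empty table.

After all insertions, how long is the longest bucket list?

Insert 991: h=3, bucket 3 empty -> new chain.
Insert 697: h=9, bucket 9 empty -> new chain.
Insert 571: h=3, bucket 3 nonempty -> append to chain.
Insert 19: h=3, bucket 3 nonempty -> append to chain.
Insert 823: h=3, bucket 3 nonempty -> append to chain.
Final buckets:
0: -
1: -
2: -
3: 991 -> 571 -> 19 -> 823
4: -
5: -
6: -
7: -
8: -
9: 697
10: -
11: -

4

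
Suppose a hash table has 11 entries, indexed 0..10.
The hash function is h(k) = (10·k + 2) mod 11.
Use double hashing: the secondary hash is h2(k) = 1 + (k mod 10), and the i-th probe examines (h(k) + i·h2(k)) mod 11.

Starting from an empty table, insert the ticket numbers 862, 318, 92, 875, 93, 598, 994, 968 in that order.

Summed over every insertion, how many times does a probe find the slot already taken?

862: h=9 -> slot 9
318: h=3 -> slot 3
92: h=9, h2=3, probe 9,1 -> slot 1
875: h=7 -> slot 7
93: h=8 -> slot 8
598: h=9, h2=9, probe 9,7,5 -> slot 5
994: h=9, h2=5, probe 9,3,8,2 -> slot 2
968: h=2, h2=9, probe 2,0 -> slot 0
Table: [968, 92, 994, 318, ∅, 598, ∅, 875, 93, 862, ∅]

7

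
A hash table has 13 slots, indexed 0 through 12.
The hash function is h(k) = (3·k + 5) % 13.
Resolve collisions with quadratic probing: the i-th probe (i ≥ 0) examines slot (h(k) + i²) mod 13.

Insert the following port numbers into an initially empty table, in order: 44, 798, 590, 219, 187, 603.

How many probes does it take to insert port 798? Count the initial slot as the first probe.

2

44: h=7 => slot 7
798: h=7, probe 7,8 => slot 8
590: h=7, probe 7,8,11 => slot 11
219: h=12 => slot 12
187: h=7, probe 7,8,11,3 => slot 3
603: h=7, probe 7,8,11,3,10 => slot 10
Table: [∅, ∅, ∅, 187, ∅, ∅, ∅, 44, 798, ∅, 603, 590, 219]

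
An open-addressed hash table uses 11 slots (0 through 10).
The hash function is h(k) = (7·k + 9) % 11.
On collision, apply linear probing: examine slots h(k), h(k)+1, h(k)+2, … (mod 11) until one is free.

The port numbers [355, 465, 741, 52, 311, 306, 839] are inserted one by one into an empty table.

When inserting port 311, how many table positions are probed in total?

4

355: h=8 → slot 8
465: h=8, probe 8,9 → slot 9
741: h=4 → slot 4
52: h=10 → slot 10
311: h=8, probe 8,9,10,0 → slot 0
306: h=6 → slot 6
839: h=8, probe 8,9,10,0,1 → slot 1
Table: [311, 839, —, —, 741, —, 306, —, 355, 465, 52]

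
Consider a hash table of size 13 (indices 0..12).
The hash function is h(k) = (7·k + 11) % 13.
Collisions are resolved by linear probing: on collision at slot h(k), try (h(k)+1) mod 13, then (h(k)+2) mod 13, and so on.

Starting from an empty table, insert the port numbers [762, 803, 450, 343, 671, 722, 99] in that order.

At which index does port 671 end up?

762 hashes to 2; slot 2 is free -> place at 2.
803 hashes to 3; slot 3 is free -> place at 3.
450 hashes to 2; 2,3 taken -> place at 4.
343 hashes to 7; slot 7 is free -> place at 7.
671 hashes to 2; 2,3,4 taken -> place at 5.
722 hashes to 8; slot 8 is free -> place at 8.
99 hashes to 2; 2,3,4,5 taken -> place at 6.
Table: [-, -, 762, 803, 450, 671, 99, 343, 722, -, -, -, -]

5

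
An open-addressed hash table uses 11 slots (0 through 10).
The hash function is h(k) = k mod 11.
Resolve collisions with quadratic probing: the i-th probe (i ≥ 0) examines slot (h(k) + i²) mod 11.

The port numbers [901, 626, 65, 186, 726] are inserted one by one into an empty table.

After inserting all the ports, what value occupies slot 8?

186

901: h=10 -> slot 10
626: h=10, probe 10,0 -> slot 0
65: h=10, probe 10,0,3 -> slot 3
186: h=10, probe 10,0,3,8 -> slot 8
726: h=0, probe 0,1 -> slot 1
Table: [626, 726, ., 65, ., ., ., ., 186, ., 901]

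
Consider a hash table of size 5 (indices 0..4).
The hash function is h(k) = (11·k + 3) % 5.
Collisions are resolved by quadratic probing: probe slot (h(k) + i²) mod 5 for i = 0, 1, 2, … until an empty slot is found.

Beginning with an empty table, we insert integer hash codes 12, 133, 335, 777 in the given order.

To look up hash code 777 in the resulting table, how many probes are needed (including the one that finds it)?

12: h=0 => slot 0
133: h=1 => slot 1
335: h=3 => slot 3
777: h=0, probe 0,1,4 => slot 4
Table: [12, 133, —, 335, 777]
Lookup 777: h=0, probe 0,1,4 → found at 4.

3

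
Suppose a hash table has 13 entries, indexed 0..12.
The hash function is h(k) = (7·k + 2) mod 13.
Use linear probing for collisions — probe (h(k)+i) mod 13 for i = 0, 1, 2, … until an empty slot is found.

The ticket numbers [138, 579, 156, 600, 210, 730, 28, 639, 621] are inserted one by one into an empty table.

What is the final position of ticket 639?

8

138: h=6 => slot 6
579: h=12 => slot 12
156: h=2 => slot 2
600: h=3 => slot 3
210: h=3, probe 3,4 => slot 4
730: h=3, probe 3,4,5 => slot 5
28: h=3, probe 3,4,5,6,7 => slot 7
639: h=3, probe 3,4,5,6,7,8 => slot 8
621: h=7, probe 7,8,9 => slot 9
Table: [_, _, 156, 600, 210, 730, 138, 28, 639, 621, _, _, 579]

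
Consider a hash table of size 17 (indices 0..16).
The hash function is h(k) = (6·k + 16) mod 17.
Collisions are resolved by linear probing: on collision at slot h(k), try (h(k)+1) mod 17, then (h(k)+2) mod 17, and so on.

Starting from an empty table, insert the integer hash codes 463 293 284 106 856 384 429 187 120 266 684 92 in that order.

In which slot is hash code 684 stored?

Insert 463: h=6, slot 6 empty → index 6.
Insert 293: h=6, slot 6 occupied → index 7.
Insert 284: h=3, slot 3 empty → index 3.
Insert 106: h=6, slots 6,7 occupied → index 8.
Insert 856: h=1, slot 1 empty → index 1.
Insert 384: h=8, slot 8 occupied → index 9.
Insert 429: h=6, slots 6,7,8,9 occupied → index 10.
Insert 187: h=16, slot 16 empty → index 16.
Insert 120: h=5, slot 5 empty → index 5.
Insert 266: h=14, slot 14 empty → index 14.
Insert 684: h=6, slots 6,7,8,9,10 occupied → index 11.
Insert 92: h=7, slots 7,8,9,10,11 occupied → index 12.
Table: [_, 856, _, 284, _, 120, 463, 293, 106, 384, 429, 684, 92, _, 266, _, 187]

11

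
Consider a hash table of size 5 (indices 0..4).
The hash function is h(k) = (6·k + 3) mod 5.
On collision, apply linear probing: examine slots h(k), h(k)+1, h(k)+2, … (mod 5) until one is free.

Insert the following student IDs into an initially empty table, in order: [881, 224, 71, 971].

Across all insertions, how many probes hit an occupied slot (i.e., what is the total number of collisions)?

3

Insert 881: h=4, slot 4 empty -> index 4.
Insert 224: h=2, slot 2 empty -> index 2.
Insert 71: h=4, slot 4 occupied -> index 0.
Insert 971: h=4, slots 4,0 occupied -> index 1.
Table: [71, 971, 224, _, 881]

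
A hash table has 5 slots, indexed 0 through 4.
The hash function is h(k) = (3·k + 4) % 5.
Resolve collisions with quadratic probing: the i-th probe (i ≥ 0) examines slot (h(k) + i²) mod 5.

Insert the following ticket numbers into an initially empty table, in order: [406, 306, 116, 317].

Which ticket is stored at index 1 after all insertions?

Insert 406: h=2, slot 2 empty → index 2.
Insert 306: h=2, slot 2 occupied → index 3.
Insert 116: h=2, slots 2,3 occupied → index 1.
Insert 317: h=0, slot 0 empty → index 0.
Table: [317, 116, 406, 306, .]

116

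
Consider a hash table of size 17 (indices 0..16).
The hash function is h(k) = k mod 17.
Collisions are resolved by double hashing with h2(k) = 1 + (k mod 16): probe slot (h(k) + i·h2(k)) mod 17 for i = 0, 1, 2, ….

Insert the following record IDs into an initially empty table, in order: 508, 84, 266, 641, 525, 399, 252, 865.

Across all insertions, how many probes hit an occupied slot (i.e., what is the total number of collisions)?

508 hashes to 15; slot 15 is free => place at 15.
84 hashes to 16; slot 16 is free => place at 16.
266 hashes to 11; slot 11 is free => place at 11.
641 hashes to 12; slot 12 is free => place at 12.
525 hashes to 15, h2=14; 15,12 taken => place at 9.
399 hashes to 8; slot 8 is free => place at 8.
252 hashes to 14; slot 14 is free => place at 14.
865 hashes to 15, h2=2; 15 taken => place at 0.
Table: [865, ∅, ∅, ∅, ∅, ∅, ∅, ∅, 399, 525, ∅, 266, 641, ∅, 252, 508, 84]

3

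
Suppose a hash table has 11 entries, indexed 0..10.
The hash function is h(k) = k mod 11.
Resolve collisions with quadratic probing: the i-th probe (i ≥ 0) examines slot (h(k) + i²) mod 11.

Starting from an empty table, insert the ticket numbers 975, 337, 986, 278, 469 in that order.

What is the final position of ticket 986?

0

975 hashes to 7; slot 7 is free → place at 7.
337 hashes to 7; 7 taken → place at 8.
986 hashes to 7; 7,8 taken → place at 0.
278 hashes to 3; slot 3 is free → place at 3.
469 hashes to 7; 7,8,0 taken → place at 5.
Table: [986, ∅, ∅, 278, ∅, 469, ∅, 975, 337, ∅, ∅]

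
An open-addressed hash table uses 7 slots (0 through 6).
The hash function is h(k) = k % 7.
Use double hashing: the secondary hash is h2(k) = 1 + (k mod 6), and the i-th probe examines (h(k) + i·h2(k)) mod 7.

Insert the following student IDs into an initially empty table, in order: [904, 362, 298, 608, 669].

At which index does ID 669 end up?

2

904: h=1 => slot 1
362: h=5 => slot 5
298: h=4 => slot 4
608: h=6 => slot 6
669: h=4, h2=4, probe 4,1,5,2 => slot 2
Table: [—, 904, 669, —, 298, 362, 608]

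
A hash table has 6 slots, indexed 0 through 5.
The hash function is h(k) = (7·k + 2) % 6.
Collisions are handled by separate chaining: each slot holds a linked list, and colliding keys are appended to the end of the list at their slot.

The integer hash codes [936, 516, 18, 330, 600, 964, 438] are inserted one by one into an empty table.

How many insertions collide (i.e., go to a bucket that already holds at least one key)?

5

936 → bucket 2
516 → bucket 2 (collision)
18 → bucket 2 (collision)
330 → bucket 2 (collision)
600 → bucket 2 (collision)
964 → bucket 0
438 → bucket 2 (collision)
Final buckets:
0: 964
1: -
2: 936 -> 516 -> 18 -> 330 -> 600 -> 438
3: -
4: -
5: -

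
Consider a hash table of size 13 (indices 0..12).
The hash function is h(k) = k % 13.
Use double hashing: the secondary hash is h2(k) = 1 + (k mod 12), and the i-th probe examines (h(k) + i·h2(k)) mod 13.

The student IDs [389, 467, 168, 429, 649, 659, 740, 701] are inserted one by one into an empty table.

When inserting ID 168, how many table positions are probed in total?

2

Insert 389: h=12, slot 12 empty → index 12.
Insert 467: h=12, h2=12, slot 12 occupied → index 11.
Insert 168: h=12, h2=1, slot 12 occupied → index 0.
Insert 429: h=0, h2=10, slot 0 occupied → index 10.
Insert 649: h=12, h2=2, slot 12 occupied → index 1.
Insert 659: h=9, slot 9 empty → index 9.
Insert 740: h=12, h2=9, slot 12 occupied → index 8.
Insert 701: h=12, h2=6, slot 12 occupied → index 5.
Table: [168, 649, ∅, ∅, ∅, 701, ∅, ∅, 740, 659, 429, 467, 389]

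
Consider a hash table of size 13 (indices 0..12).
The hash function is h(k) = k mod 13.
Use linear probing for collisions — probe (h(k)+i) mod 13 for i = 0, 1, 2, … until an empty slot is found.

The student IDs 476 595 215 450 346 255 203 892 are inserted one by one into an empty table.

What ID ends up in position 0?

203

Insert 476: h=8, slot 8 empty → index 8.
Insert 595: h=10, slot 10 empty → index 10.
Insert 215: h=7, slot 7 empty → index 7.
Insert 450: h=8, slot 8 occupied → index 9.
Insert 346: h=8, slots 8,9,10 occupied → index 11.
Insert 255: h=8, slots 8,9,10,11 occupied → index 12.
Insert 203: h=8, slots 8,9,10,11,12 occupied → index 0.
Insert 892: h=8, slots 8,9,10,11,12,0 occupied → index 1.
Table: [203, 892, ∅, ∅, ∅, ∅, ∅, 215, 476, 450, 595, 346, 255]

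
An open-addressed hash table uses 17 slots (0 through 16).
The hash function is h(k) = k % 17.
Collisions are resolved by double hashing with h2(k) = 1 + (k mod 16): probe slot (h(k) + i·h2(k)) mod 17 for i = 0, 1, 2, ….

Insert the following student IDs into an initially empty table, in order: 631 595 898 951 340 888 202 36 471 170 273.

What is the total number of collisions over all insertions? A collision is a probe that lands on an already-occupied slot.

631 hashes to 2; slot 2 is free => place at 2.
595 hashes to 0; slot 0 is free => place at 0.
898 hashes to 14; slot 14 is free => place at 14.
951 hashes to 16; slot 16 is free => place at 16.
340 hashes to 0, h2=5; 0 taken => place at 5.
888 hashes to 4; slot 4 is free => place at 4.
202 hashes to 15; slot 15 is free => place at 15.
36 hashes to 2, h2=5; 2 taken => place at 7.
471 hashes to 12; slot 12 is free => place at 12.
170 hashes to 0, h2=11; 0 taken => place at 11.
273 hashes to 1; slot 1 is free => place at 1.
Table: [595, 273, 631, ∅, 888, 340, ∅, 36, ∅, ∅, ∅, 170, 471, ∅, 898, 202, 951]

3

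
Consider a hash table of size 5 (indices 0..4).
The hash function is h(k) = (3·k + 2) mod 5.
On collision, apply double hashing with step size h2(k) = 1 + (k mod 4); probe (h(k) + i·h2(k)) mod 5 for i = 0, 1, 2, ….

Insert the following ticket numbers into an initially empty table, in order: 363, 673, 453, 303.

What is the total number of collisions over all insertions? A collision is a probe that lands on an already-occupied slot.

5

363 hashes to 1; slot 1 is free -> place at 1.
673 hashes to 1, h2=2; 1 taken -> place at 3.
453 hashes to 1, h2=2; 1,3 taken -> place at 0.
303 hashes to 1, h2=4; 1,0 taken -> place at 4.
Table: [453, 363, -, 673, 303]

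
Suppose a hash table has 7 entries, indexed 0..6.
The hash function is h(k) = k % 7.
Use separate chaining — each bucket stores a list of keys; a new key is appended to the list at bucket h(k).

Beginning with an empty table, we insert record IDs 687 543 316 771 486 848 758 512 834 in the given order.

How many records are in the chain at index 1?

6

687 -> bucket 1
543 -> bucket 4
316 -> bucket 1 (collision)
771 -> bucket 1 (collision)
486 -> bucket 3
848 -> bucket 1 (collision)
758 -> bucket 2
512 -> bucket 1 (collision)
834 -> bucket 1 (collision)
Final buckets:
0: —
1: 687 -> 316 -> 771 -> 848 -> 512 -> 834
2: 758
3: 486
4: 543
5: —
6: —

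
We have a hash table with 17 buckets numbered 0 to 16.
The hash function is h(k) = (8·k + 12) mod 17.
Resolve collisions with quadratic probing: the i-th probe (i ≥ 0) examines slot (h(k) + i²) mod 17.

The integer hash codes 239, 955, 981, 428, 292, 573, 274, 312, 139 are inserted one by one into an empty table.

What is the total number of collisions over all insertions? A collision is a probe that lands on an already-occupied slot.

14

239: h=3 -> slot 3
955: h=2 -> slot 2
981: h=6 -> slot 6
428: h=2, probe 2,3,6,11 -> slot 11
292: h=2, probe 2,3,6,11,1 -> slot 1
573: h=6, probe 6,7 -> slot 7
274: h=11, probe 11,12 -> slot 12
312: h=9 -> slot 9
139: h=2, probe 2,3,6,11,1,10 -> slot 10
Table: [—, 292, 955, 239, —, —, 981, 573, —, 312, 139, 428, 274, —, —, —, —]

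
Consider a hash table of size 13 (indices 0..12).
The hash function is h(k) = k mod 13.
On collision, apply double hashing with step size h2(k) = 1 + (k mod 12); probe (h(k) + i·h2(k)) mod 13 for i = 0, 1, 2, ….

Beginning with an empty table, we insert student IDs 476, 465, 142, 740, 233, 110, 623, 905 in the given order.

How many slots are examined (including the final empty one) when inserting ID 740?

476 hashes to 8; slot 8 is free => place at 8.
465 hashes to 10; slot 10 is free => place at 10.
142 hashes to 12; slot 12 is free => place at 12.
740 hashes to 12, h2=9; 12,8 taken => place at 4.
233 hashes to 12, h2=6; 12 taken => place at 5.
110 hashes to 6; slot 6 is free => place at 6.
623 hashes to 12, h2=12; 12 taken => place at 11.
905 hashes to 8, h2=6; 8 taken => place at 1.
Table: [∅, 905, ∅, ∅, 740, 233, 110, ∅, 476, ∅, 465, 623, 142]

3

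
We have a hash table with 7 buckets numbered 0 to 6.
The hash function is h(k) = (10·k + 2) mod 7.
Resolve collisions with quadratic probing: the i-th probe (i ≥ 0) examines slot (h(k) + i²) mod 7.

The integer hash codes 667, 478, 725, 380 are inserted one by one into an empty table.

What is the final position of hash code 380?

667 hashes to 1; slot 1 is free → place at 1.
478 hashes to 1; 1 taken → place at 2.
725 hashes to 0; slot 0 is free → place at 0.
380 hashes to 1; 1,2 taken → place at 5.
Table: [725, 667, 478, -, -, 380, -]

5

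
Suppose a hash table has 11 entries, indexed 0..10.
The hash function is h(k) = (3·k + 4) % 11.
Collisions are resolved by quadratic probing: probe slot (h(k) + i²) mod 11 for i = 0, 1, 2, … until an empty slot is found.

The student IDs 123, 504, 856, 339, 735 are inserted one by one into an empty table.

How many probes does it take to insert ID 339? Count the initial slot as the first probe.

Insert 123: h=10, slot 10 empty => index 10.
Insert 504: h=9, slot 9 empty => index 9.
Insert 856: h=9, slots 9,10 occupied => index 2.
Insert 339: h=9, slots 9,10,2 occupied => index 7.
Insert 735: h=9, slots 9,10,2,7 occupied => index 3.
Table: [∅, ∅, 856, 735, ∅, ∅, ∅, 339, ∅, 504, 123]

4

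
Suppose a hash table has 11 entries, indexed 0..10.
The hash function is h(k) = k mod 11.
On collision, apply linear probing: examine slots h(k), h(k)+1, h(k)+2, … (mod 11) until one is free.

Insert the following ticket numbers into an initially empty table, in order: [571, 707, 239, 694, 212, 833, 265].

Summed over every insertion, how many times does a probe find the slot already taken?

Insert 571: h=10, slot 10 empty => index 10.
Insert 707: h=3, slot 3 empty => index 3.
Insert 239: h=8, slot 8 empty => index 8.
Insert 694: h=1, slot 1 empty => index 1.
Insert 212: h=3, slot 3 occupied => index 4.
Insert 833: h=8, slot 8 occupied => index 9.
Insert 265: h=1, slot 1 occupied => index 2.
Table: [_, 694, 265, 707, 212, _, _, _, 239, 833, 571]

3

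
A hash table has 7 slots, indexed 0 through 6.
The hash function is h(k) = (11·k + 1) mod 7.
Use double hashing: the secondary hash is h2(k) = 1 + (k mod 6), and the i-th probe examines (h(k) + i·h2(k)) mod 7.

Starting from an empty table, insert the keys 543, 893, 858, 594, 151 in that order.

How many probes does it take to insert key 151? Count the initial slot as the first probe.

Insert 543: h=3, slot 3 empty => index 3.
Insert 893: h=3, h2=6, slot 3 occupied => index 2.
Insert 858: h=3, h2=1, slot 3 occupied => index 4.
Insert 594: h=4, h2=1, slot 4 occupied => index 5.
Insert 151: h=3, h2=2, slots 3,5 occupied => index 0.
Table: [151, ∅, 893, 543, 858, 594, ∅]

3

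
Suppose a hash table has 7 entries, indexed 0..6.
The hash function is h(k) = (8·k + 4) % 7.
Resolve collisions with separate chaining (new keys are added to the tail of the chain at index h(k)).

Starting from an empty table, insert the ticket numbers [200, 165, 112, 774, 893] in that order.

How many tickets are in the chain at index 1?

Insert 200: h=1, bucket 1 empty → new chain.
Insert 165: h=1, bucket 1 nonempty → append to chain.
Insert 112: h=4, bucket 4 empty → new chain.
Insert 774: h=1, bucket 1 nonempty → append to chain.
Insert 893: h=1, bucket 1 nonempty → append to chain.
Final buckets:
0: ∅
1: 200 -> 165 -> 774 -> 893
2: ∅
3: ∅
4: 112
5: ∅
6: ∅

4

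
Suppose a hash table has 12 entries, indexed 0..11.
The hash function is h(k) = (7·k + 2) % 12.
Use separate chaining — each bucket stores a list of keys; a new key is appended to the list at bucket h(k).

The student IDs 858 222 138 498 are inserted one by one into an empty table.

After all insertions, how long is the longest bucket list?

4

858 → bucket 8
222 → bucket 8 (collision)
138 → bucket 8 (collision)
498 → bucket 8 (collision)
Final buckets:
0: —
1: —
2: —
3: —
4: —
5: —
6: —
7: —
8: 858 -> 222 -> 138 -> 498
9: —
10: —
11: —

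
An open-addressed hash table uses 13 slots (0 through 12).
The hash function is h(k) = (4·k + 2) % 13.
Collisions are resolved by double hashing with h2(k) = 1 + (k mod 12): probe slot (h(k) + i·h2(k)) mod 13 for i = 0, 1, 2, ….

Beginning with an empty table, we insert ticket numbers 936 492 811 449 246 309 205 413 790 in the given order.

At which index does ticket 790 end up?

1

Insert 936: h=2, slot 2 empty -> index 2.
Insert 492: h=7, slot 7 empty -> index 7.
Insert 811: h=9, slot 9 empty -> index 9.
Insert 449: h=4, slot 4 empty -> index 4.
Insert 246: h=11, slot 11 empty -> index 11.
Insert 309: h=3, slot 3 empty -> index 3.
Insert 205: h=3, h2=2, slot 3 occupied -> index 5.
Insert 413: h=3, h2=6, slots 3,9,2 occupied -> index 8.
Insert 790: h=3, h2=11, slot 3 occupied -> index 1.
Table: [_, 790, 936, 309, 449, 205, _, 492, 413, 811, _, 246, _]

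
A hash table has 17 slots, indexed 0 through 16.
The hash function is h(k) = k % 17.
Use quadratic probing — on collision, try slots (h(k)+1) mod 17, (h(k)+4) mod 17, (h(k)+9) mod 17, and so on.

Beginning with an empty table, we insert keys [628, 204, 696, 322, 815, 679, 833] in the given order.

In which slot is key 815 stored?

628: h=16 -> slot 16
204: h=0 -> slot 0
696: h=16, probe 16,0,3 -> slot 3
322: h=16, probe 16,0,3,8 -> slot 8
815: h=16, probe 16,0,3,8,15 -> slot 15
679: h=16, probe 16,0,3,8,15,7 -> slot 7
833: h=0, probe 0,1 -> slot 1
Table: [204, 833, -, 696, -, -, -, 679, 322, -, -, -, -, -, -, 815, 628]

15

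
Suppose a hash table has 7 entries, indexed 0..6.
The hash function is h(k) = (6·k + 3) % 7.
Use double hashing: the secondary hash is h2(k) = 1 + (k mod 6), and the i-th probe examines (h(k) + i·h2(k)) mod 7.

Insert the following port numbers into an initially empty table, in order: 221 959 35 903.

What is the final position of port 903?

Insert 221: h=6, slot 6 empty -> index 6.
Insert 959: h=3, slot 3 empty -> index 3.
Insert 35: h=3, h2=6, slot 3 occupied -> index 2.
Insert 903: h=3, h2=4, slot 3 occupied -> index 0.
Table: [903, ., 35, 959, ., ., 221]

0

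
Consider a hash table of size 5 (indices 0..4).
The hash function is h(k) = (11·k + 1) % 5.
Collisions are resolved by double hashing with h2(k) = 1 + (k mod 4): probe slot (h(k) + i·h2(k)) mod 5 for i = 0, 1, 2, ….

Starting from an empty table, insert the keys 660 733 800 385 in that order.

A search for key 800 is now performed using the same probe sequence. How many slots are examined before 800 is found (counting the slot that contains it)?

Insert 660: h=1, slot 1 empty => index 1.
Insert 733: h=4, slot 4 empty => index 4.
Insert 800: h=1, h2=1, slot 1 occupied => index 2.
Insert 385: h=1, h2=2, slot 1 occupied => index 3.
Table: [., 660, 800, 385, 733]
Lookup 800: h=1, h2=1, probe 1,2 → found at 2.

2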